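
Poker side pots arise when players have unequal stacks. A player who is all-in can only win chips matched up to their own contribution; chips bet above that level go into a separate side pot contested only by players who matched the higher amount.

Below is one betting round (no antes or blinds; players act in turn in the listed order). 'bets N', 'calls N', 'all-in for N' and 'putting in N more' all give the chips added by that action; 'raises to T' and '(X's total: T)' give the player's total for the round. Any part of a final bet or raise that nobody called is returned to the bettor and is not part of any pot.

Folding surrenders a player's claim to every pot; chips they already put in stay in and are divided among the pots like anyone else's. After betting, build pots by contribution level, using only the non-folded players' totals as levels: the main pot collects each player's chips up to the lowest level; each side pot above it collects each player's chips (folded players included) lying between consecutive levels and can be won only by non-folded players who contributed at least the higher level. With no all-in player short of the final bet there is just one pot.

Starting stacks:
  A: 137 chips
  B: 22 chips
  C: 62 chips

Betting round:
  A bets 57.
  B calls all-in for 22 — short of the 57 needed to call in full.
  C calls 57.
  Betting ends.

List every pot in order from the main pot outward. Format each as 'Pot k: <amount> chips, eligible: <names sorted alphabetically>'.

Contributions: A=57, B=22, C=57
Pot levels (distinct totals of non-folded players): 22, 57
Layer 1-22: 22 each from A, B, C = 22*3 = 66 chips; eligible A, B, C
Layer 23-57: 35 each from A, C = 35*2 = 70 chips; eligible A, C

Pot 1: 66 chips, eligible: A, B, C
Pot 2: 70 chips, eligible: A, C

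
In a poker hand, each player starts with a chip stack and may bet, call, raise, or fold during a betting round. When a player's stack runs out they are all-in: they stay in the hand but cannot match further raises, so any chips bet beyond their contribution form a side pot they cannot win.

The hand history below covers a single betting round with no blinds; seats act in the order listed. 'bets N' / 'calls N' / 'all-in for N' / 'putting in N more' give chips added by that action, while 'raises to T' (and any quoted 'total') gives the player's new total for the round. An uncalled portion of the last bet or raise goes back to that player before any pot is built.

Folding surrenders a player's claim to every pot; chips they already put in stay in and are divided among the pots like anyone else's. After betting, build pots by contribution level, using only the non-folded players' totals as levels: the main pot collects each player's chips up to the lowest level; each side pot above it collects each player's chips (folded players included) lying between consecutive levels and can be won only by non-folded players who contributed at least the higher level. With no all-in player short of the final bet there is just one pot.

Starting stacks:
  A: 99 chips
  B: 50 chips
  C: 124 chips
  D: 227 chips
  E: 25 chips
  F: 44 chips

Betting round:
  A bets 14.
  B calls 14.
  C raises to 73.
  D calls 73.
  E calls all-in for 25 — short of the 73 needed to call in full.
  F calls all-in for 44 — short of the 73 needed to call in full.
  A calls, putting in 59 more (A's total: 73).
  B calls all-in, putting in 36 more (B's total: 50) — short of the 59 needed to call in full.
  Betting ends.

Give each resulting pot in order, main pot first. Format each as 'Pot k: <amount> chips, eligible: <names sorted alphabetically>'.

Contributions: A=73, B=50, C=73, D=73, E=25, F=44
Pot levels (distinct totals of non-folded players): 25, 44, 50, 73
Layer 1-25: 25 each from A, B, C, D, E, F = 25*6 = 150 chips; eligible A, B, C, D, E, F
Layer 26-44: 19 each from A, B, C, D, F = 19*5 = 95 chips; eligible A, B, C, D, F
Layer 45-50: 6 each from A, B, C, D = 6*4 = 24 chips; eligible A, B, C, D
Layer 51-73: 23 each from A, C, D = 23*3 = 69 chips; eligible A, C, D

Pot 1: 150 chips, eligible: A, B, C, D, E, F
Pot 2: 95 chips, eligible: A, B, C, D, F
Pot 3: 24 chips, eligible: A, B, C, D
Pot 4: 69 chips, eligible: A, C, D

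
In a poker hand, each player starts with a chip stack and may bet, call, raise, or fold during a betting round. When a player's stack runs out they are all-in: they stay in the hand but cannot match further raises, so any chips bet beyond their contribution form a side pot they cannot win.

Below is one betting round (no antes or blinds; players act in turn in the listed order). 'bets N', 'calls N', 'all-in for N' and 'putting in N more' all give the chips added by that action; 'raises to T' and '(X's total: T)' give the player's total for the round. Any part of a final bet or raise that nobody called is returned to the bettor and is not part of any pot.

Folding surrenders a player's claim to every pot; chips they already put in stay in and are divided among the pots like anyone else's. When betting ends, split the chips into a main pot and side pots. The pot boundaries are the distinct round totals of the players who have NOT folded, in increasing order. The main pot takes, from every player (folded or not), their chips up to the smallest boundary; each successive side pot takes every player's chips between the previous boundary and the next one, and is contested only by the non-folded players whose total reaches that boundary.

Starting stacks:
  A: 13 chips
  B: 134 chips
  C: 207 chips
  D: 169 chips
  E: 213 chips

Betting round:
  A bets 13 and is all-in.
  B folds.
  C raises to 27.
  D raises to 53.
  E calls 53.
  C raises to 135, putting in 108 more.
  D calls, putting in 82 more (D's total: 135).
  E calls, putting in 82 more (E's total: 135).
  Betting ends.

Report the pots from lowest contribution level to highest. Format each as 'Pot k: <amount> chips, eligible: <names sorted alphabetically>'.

Contributions: A=13, C=135, D=135, E=135
Folded: B
Pot levels (distinct totals of non-folded players): 13, 135
Layer 1-13: 13 each from A, C, D, E = 13*4 = 52 chips; eligible A, C, D, E
Layer 14-135: 122 each from C, D, E = 122*3 = 366 chips; eligible C, D, E

Pot 1: 52 chips, eligible: A, C, D, E
Pot 2: 366 chips, eligible: C, D, E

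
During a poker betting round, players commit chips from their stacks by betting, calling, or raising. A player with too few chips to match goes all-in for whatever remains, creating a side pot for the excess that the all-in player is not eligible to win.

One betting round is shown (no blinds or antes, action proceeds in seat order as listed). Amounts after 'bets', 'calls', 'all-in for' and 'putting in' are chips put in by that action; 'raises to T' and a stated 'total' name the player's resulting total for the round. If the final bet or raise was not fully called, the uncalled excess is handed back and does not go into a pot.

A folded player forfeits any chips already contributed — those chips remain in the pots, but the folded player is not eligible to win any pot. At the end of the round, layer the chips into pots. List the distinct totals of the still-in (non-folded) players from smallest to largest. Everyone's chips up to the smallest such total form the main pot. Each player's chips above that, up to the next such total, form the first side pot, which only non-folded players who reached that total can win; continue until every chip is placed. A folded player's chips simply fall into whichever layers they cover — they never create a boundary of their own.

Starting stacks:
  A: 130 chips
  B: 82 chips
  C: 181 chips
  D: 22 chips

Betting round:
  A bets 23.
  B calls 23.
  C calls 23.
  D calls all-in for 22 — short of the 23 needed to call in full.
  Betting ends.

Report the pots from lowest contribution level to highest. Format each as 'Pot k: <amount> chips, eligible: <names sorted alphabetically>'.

Contributions: A=23, B=23, C=23, D=22
Pot levels (distinct totals of non-folded players): 22, 23
Layer 1-22: 22 each from A, B, C, D = 22*4 = 88 chips; eligible A, B, C, D
Layer 23-23: 1 each from A, B, C = 1*3 = 3 chips; eligible A, B, C

Pot 1: 88 chips, eligible: A, B, C, D
Pot 2: 3 chips, eligible: A, B, C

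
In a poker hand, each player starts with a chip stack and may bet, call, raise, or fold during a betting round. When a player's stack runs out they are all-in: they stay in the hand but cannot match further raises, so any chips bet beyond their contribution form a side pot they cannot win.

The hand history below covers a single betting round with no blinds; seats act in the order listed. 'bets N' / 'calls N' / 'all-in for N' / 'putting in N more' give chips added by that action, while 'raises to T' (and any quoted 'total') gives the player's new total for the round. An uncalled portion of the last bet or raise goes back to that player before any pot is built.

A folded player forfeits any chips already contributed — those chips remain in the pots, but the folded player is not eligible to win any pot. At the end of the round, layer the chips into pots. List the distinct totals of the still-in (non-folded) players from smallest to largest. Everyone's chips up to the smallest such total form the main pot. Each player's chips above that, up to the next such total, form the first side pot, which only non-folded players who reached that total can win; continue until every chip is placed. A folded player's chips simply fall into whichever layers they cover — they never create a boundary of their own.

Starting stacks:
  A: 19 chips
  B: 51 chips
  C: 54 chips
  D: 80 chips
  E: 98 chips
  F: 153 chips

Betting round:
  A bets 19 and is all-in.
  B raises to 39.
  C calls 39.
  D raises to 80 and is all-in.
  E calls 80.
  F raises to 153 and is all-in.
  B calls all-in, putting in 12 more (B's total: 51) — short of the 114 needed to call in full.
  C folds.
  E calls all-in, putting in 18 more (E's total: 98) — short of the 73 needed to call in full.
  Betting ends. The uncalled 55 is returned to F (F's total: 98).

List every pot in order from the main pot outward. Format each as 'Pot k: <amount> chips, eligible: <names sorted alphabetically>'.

Contributions (after 55 returned to F): A=19, B=51, C=39, D=80, E=98, F=98
Folded: C
Pot levels (distinct totals of non-folded players): 19, 51, 80, 98
Layer 1-19: 19 each from A, B, C, D, E, F = 19*6 = 114 chips; eligible A, B, D, E, F
Layer 20-51: B 32 + C 20 + D 32 + E 32 + F 32 = 148 chips; eligible B, D, E, F
Layer 52-80: 29 each from D, E, F = 29*3 = 87 chips; eligible D, E, F
Layer 81-98: 18 each from E, F = 18*2 = 36 chips; eligible E, F

Pot 1: 114 chips, eligible: A, B, D, E, F
Pot 2: 148 chips, eligible: B, D, E, F
Pot 3: 87 chips, eligible: D, E, F
Pot 4: 36 chips, eligible: E, F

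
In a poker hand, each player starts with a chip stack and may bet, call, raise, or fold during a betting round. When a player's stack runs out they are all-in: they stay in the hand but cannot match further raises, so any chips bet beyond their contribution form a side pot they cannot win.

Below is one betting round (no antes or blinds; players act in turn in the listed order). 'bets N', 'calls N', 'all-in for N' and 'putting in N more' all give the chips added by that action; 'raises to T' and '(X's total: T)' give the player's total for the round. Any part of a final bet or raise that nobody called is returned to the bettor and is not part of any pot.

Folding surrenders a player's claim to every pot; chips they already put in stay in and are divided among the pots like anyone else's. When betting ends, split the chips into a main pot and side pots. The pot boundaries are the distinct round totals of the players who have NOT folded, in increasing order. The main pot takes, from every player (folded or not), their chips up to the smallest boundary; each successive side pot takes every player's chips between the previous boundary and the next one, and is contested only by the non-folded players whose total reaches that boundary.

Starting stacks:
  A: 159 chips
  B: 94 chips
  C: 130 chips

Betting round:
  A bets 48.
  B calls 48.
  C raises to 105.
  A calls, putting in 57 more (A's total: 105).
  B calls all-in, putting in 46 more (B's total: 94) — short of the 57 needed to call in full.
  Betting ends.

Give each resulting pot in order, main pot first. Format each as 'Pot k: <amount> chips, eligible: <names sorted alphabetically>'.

Pot 1: 282 chips, eligible: A, B, C
Pot 2: 22 chips, eligible: A, C

Derivation:
Contributions: A=105, B=94, C=105
Pot levels (distinct totals of non-folded players): 94, 105
Layer 1-94: 94 each from A, B, C = 94*3 = 282 chips; eligible A, B, C
Layer 95-105: 11 each from A, C = 11*2 = 22 chips; eligible A, C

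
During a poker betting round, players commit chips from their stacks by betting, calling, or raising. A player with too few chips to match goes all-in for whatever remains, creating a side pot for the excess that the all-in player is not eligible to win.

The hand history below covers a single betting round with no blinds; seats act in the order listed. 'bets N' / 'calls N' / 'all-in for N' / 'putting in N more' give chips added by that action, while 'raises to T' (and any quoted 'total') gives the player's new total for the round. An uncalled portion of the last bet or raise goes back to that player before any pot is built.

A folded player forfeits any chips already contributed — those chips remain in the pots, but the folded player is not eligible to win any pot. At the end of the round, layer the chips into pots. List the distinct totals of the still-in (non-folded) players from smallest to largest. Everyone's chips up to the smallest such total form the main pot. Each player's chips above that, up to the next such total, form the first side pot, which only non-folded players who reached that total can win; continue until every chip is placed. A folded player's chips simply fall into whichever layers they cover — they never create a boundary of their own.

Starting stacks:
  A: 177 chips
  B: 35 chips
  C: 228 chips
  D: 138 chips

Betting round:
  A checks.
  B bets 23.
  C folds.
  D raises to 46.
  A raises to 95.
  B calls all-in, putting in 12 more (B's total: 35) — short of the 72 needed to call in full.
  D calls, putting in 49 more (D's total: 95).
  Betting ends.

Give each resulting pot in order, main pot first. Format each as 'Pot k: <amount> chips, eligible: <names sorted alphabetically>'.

Pot 1: 105 chips, eligible: A, B, D
Pot 2: 120 chips, eligible: A, D

Derivation:
Contributions: A=95, B=35, D=95
Folded: C
Pot levels (distinct totals of non-folded players): 35, 95
Layer 1-35: 35 each from A, B, D = 35*3 = 105 chips; eligible A, B, D
Layer 36-95: 60 each from A, D = 60*2 = 120 chips; eligible A, D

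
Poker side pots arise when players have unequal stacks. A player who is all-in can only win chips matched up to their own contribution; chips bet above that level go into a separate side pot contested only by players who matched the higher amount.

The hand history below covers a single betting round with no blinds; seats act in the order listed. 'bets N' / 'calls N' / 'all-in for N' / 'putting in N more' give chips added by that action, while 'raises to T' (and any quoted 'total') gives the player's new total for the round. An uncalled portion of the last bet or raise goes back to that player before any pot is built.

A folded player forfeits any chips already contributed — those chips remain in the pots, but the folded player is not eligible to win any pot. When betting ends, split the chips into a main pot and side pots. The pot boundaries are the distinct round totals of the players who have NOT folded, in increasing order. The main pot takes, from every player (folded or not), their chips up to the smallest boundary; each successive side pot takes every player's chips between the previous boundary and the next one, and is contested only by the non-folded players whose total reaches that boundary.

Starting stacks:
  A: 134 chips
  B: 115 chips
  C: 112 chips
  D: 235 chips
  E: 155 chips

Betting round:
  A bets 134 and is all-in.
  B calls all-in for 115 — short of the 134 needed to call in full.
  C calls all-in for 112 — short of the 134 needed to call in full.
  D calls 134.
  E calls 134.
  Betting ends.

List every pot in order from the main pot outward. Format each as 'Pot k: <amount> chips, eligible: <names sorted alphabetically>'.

Contributions: A=134, B=115, C=112, D=134, E=134
Pot levels (distinct totals of non-folded players): 112, 115, 134
Layer 1-112: 112 each from A, B, C, D, E = 112*5 = 560 chips; eligible A, B, C, D, E
Layer 113-115: 3 each from A, B, D, E = 3*4 = 12 chips; eligible A, B, D, E
Layer 116-134: 19 each from A, D, E = 19*3 = 57 chips; eligible A, D, E

Pot 1: 560 chips, eligible: A, B, C, D, E
Pot 2: 12 chips, eligible: A, B, D, E
Pot 3: 57 chips, eligible: A, D, E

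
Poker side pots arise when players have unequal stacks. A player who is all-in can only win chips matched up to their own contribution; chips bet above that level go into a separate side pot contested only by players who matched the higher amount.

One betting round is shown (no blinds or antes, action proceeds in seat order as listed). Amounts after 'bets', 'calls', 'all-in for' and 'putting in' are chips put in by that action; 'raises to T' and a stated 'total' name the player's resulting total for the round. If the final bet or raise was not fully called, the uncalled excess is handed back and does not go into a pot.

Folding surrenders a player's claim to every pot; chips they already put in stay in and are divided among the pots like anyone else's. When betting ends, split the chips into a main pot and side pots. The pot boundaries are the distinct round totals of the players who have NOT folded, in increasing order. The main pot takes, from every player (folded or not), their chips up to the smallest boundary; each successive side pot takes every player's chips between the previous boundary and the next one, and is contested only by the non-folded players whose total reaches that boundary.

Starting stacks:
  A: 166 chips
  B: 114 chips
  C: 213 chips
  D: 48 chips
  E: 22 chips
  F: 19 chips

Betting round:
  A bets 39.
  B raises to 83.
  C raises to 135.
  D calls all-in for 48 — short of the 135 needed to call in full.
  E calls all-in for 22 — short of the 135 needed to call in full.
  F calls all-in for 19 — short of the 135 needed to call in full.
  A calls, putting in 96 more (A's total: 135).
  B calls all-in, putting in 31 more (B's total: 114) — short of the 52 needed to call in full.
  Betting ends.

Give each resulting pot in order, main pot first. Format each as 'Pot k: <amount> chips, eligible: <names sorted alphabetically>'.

Pot 1: 114 chips, eligible: A, B, C, D, E, F
Pot 2: 15 chips, eligible: A, B, C, D, E
Pot 3: 104 chips, eligible: A, B, C, D
Pot 4: 198 chips, eligible: A, B, C
Pot 5: 42 chips, eligible: A, C

Derivation:
Contributions: A=135, B=114, C=135, D=48, E=22, F=19
Pot levels (distinct totals of non-folded players): 19, 22, 48, 114, 135
Layer 1-19: 19 each from A, B, C, D, E, F = 19*6 = 114 chips; eligible A, B, C, D, E, F
Layer 20-22: 3 each from A, B, C, D, E = 3*5 = 15 chips; eligible A, B, C, D, E
Layer 23-48: 26 each from A, B, C, D = 26*4 = 104 chips; eligible A, B, C, D
Layer 49-114: 66 each from A, B, C = 66*3 = 198 chips; eligible A, B, C
Layer 115-135: 21 each from A, C = 21*2 = 42 chips; eligible A, C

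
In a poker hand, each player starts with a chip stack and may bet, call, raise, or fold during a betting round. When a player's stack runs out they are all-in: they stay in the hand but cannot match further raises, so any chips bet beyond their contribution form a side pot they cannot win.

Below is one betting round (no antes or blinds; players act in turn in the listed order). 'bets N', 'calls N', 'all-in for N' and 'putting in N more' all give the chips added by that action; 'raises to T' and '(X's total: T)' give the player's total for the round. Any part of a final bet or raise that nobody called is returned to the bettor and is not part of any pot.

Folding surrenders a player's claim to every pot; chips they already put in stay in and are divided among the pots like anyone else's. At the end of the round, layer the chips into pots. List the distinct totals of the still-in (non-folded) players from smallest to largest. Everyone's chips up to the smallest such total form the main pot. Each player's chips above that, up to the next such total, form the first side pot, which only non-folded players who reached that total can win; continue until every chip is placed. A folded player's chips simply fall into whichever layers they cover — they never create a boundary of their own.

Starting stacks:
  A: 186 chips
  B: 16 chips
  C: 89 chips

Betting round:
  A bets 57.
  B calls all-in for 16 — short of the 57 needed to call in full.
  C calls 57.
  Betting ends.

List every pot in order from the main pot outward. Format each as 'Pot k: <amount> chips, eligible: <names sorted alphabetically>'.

Pot 1: 48 chips, eligible: A, B, C
Pot 2: 82 chips, eligible: A, C

Derivation:
Contributions: A=57, B=16, C=57
Pot levels (distinct totals of non-folded players): 16, 57
Layer 1-16: 16 each from A, B, C = 16*3 = 48 chips; eligible A, B, C
Layer 17-57: 41 each from A, C = 41*2 = 82 chips; eligible A, C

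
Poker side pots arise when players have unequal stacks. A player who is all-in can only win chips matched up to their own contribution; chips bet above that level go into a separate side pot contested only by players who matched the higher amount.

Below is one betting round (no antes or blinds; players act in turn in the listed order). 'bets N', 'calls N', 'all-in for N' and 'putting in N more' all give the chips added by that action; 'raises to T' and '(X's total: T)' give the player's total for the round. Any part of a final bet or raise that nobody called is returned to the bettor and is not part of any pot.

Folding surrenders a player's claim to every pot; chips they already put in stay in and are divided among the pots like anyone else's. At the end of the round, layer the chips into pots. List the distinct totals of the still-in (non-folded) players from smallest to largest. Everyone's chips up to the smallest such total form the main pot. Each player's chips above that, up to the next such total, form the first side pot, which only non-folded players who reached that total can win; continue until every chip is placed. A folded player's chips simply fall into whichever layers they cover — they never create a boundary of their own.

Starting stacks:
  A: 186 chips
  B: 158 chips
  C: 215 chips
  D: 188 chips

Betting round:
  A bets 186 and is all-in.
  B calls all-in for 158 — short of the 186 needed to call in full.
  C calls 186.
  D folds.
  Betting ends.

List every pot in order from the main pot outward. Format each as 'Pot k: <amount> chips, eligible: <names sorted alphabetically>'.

Pot 1: 474 chips, eligible: A, B, C
Pot 2: 56 chips, eligible: A, C

Derivation:
Contributions: A=186, B=158, C=186
Folded: D
Pot levels (distinct totals of non-folded players): 158, 186
Layer 1-158: 158 each from A, B, C = 158*3 = 474 chips; eligible A, B, C
Layer 159-186: 28 each from A, C = 28*2 = 56 chips; eligible A, C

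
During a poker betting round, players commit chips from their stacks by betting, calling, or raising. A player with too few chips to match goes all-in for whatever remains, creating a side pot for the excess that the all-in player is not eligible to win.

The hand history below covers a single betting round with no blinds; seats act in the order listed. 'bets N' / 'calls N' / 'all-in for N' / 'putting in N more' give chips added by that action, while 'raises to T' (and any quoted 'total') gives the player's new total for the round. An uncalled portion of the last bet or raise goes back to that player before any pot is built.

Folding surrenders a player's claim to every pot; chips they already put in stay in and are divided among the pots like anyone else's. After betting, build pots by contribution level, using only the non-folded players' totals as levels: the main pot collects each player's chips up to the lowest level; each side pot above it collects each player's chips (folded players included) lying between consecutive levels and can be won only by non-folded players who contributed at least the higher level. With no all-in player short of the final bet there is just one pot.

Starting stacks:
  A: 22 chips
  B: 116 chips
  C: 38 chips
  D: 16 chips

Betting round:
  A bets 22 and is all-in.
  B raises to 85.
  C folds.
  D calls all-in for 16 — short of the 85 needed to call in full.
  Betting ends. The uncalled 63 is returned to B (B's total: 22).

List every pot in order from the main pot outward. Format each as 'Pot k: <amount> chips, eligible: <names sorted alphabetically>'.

Contributions (after 63 returned to B): A=22, B=22, D=16
Folded: C
Pot levels (distinct totals of non-folded players): 16, 22
Layer 1-16: 16 each from A, B, D = 16*3 = 48 chips; eligible A, B, D
Layer 17-22: 6 each from A, B = 6*2 = 12 chips; eligible A, B

Pot 1: 48 chips, eligible: A, B, D
Pot 2: 12 chips, eligible: A, B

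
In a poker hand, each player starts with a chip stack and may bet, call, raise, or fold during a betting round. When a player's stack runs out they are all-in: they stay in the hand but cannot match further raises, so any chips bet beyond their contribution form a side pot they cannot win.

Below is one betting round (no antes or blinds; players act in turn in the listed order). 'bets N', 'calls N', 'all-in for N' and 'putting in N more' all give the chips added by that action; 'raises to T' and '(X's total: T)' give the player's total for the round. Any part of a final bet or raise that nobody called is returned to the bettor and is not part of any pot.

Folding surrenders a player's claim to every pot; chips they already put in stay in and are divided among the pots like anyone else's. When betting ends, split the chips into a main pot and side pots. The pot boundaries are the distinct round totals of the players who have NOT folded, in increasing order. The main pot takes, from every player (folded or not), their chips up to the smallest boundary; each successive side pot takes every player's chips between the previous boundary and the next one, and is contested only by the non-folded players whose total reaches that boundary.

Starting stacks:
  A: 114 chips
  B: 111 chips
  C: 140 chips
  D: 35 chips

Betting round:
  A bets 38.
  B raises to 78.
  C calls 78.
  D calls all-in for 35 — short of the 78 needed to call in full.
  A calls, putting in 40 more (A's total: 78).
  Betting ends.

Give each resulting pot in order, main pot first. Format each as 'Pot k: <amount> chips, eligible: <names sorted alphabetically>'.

Contributions: A=78, B=78, C=78, D=35
Pot levels (distinct totals of non-folded players): 35, 78
Layer 1-35: 35 each from A, B, C, D = 35*4 = 140 chips; eligible A, B, C, D
Layer 36-78: 43 each from A, B, C = 43*3 = 129 chips; eligible A, B, C

Pot 1: 140 chips, eligible: A, B, C, D
Pot 2: 129 chips, eligible: A, B, C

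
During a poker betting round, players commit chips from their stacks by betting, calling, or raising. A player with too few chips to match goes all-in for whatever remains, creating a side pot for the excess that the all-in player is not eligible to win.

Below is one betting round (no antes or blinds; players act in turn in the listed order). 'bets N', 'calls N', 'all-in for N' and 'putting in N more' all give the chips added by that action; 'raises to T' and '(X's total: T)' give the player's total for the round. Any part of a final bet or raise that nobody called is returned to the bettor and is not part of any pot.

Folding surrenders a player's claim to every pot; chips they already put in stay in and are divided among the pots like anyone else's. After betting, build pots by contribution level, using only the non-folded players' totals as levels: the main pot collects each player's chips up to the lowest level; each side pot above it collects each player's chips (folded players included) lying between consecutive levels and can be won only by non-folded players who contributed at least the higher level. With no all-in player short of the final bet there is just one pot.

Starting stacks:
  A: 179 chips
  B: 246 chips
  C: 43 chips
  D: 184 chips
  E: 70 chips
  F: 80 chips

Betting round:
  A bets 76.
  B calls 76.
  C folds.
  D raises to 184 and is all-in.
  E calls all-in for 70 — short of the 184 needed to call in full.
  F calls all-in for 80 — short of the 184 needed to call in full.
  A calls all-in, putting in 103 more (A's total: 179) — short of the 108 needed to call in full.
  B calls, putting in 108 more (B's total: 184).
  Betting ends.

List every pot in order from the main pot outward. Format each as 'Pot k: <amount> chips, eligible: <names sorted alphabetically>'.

Contributions: A=179, B=184, D=184, E=70, F=80
Folded: C
Pot levels (distinct totals of non-folded players): 70, 80, 179, 184
Layer 1-70: 70 each from A, B, D, E, F = 70*5 = 350 chips; eligible A, B, D, E, F
Layer 71-80: 10 each from A, B, D, F = 10*4 = 40 chips; eligible A, B, D, F
Layer 81-179: 99 each from A, B, D = 99*3 = 297 chips; eligible A, B, D
Layer 180-184: 5 each from B, D = 5*2 = 10 chips; eligible B, D

Pot 1: 350 chips, eligible: A, B, D, E, F
Pot 2: 40 chips, eligible: A, B, D, F
Pot 3: 297 chips, eligible: A, B, D
Pot 4: 10 chips, eligible: B, D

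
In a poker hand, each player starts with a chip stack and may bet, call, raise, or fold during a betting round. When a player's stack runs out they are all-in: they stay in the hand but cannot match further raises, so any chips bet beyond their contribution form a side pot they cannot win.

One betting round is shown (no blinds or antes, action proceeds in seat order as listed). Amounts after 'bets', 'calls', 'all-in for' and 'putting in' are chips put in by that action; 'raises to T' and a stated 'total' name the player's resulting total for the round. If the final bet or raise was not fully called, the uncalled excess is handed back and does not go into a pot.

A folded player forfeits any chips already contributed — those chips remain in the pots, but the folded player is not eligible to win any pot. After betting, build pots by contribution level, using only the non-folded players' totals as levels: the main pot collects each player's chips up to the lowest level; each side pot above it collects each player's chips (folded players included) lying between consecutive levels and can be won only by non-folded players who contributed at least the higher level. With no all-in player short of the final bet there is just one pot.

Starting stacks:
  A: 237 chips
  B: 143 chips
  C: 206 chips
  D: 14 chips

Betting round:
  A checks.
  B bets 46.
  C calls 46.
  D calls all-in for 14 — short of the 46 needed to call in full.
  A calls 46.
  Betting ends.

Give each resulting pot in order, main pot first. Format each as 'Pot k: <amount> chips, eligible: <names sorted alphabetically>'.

Contributions: A=46, B=46, C=46, D=14
Pot levels (distinct totals of non-folded players): 14, 46
Layer 1-14: 14 each from A, B, C, D = 14*4 = 56 chips; eligible A, B, C, D
Layer 15-46: 32 each from A, B, C = 32*3 = 96 chips; eligible A, B, C

Pot 1: 56 chips, eligible: A, B, C, D
Pot 2: 96 chips, eligible: A, B, C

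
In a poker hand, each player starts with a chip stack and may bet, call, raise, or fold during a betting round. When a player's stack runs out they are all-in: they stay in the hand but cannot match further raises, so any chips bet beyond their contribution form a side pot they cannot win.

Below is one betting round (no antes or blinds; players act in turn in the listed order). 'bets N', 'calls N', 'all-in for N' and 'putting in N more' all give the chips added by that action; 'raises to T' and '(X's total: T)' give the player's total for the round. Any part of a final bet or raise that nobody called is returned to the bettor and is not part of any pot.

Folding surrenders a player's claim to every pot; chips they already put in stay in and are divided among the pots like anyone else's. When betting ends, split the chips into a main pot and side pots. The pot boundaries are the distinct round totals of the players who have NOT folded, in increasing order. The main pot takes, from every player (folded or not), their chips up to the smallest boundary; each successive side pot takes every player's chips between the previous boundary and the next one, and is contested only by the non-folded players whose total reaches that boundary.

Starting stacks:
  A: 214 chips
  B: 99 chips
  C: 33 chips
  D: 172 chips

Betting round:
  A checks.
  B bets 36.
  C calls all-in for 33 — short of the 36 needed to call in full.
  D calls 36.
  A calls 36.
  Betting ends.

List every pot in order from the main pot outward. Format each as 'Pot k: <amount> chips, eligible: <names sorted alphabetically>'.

Contributions: A=36, B=36, C=33, D=36
Pot levels (distinct totals of non-folded players): 33, 36
Layer 1-33: 33 each from A, B, C, D = 33*4 = 132 chips; eligible A, B, C, D
Layer 34-36: 3 each from A, B, D = 3*3 = 9 chips; eligible A, B, D

Pot 1: 132 chips, eligible: A, B, C, D
Pot 2: 9 chips, eligible: A, B, D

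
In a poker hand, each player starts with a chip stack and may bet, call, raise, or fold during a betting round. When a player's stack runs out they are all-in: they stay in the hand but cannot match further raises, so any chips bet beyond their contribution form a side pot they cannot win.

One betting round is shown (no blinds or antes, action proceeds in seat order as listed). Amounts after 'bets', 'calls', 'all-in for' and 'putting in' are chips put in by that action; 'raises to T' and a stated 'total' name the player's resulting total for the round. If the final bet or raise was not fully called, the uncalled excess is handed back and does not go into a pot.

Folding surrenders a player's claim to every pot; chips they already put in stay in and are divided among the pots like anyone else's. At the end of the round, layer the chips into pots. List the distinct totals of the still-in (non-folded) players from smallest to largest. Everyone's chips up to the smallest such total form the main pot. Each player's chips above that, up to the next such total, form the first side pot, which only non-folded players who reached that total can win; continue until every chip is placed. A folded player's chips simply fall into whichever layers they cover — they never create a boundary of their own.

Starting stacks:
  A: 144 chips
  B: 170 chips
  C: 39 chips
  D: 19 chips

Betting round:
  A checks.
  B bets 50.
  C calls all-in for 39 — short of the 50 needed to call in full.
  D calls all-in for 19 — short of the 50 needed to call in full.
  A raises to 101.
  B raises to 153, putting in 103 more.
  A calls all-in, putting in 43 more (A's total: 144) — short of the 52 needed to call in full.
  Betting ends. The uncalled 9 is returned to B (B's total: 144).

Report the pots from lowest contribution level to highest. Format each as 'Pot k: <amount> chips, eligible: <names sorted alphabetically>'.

Contributions (after 9 returned to B): A=144, B=144, C=39, D=19
Pot levels (distinct totals of non-folded players): 19, 39, 144
Layer 1-19: 19 each from A, B, C, D = 19*4 = 76 chips; eligible A, B, C, D
Layer 20-39: 20 each from A, B, C = 20*3 = 60 chips; eligible A, B, C
Layer 40-144: 105 each from A, B = 105*2 = 210 chips; eligible A, B

Pot 1: 76 chips, eligible: A, B, C, D
Pot 2: 60 chips, eligible: A, B, C
Pot 3: 210 chips, eligible: A, B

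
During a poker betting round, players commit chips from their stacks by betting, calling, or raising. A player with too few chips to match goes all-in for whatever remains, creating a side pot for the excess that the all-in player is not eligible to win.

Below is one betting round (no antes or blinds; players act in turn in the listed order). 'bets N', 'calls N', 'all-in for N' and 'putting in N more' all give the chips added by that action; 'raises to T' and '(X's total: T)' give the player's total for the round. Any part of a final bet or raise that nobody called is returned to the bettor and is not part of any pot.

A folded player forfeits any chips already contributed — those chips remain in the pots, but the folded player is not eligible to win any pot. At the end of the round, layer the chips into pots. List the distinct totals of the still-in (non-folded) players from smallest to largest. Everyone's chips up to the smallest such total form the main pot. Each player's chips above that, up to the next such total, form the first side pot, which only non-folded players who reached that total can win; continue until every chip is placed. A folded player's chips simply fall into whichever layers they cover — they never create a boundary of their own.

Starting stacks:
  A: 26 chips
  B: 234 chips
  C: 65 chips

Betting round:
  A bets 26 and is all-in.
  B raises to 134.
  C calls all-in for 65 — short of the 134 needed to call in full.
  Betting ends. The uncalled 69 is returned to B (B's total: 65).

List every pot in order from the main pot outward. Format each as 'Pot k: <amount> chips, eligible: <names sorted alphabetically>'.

Contributions (after 69 returned to B): A=26, B=65, C=65
Pot levels (distinct totals of non-folded players): 26, 65
Layer 1-26: 26 each from A, B, C = 26*3 = 78 chips; eligible A, B, C
Layer 27-65: 39 each from B, C = 39*2 = 78 chips; eligible B, C

Pot 1: 78 chips, eligible: A, B, C
Pot 2: 78 chips, eligible: B, C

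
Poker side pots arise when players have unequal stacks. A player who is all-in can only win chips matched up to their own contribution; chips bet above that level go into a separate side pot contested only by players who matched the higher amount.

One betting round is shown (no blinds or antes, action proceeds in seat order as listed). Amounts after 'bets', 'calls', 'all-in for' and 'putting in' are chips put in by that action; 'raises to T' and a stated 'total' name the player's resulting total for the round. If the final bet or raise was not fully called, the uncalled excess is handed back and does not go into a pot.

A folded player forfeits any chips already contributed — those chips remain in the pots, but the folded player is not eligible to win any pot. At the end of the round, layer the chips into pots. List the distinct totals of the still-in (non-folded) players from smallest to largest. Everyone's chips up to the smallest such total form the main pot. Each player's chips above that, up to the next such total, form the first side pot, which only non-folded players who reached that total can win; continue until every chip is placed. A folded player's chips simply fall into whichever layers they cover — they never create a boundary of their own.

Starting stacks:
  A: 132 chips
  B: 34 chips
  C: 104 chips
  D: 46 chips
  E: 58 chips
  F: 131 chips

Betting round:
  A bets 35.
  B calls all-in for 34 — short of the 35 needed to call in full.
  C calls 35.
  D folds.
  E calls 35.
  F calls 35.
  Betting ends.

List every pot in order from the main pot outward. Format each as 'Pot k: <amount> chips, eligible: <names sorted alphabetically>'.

Contributions: A=35, B=34, C=35, E=35, F=35
Folded: D
Pot levels (distinct totals of non-folded players): 34, 35
Layer 1-34: 34 each from A, B, C, E, F = 34*5 = 170 chips; eligible A, B, C, E, F
Layer 35-35: 1 each from A, C, E, F = 1*4 = 4 chips; eligible A, C, E, F

Pot 1: 170 chips, eligible: A, B, C, E, F
Pot 2: 4 chips, eligible: A, C, E, F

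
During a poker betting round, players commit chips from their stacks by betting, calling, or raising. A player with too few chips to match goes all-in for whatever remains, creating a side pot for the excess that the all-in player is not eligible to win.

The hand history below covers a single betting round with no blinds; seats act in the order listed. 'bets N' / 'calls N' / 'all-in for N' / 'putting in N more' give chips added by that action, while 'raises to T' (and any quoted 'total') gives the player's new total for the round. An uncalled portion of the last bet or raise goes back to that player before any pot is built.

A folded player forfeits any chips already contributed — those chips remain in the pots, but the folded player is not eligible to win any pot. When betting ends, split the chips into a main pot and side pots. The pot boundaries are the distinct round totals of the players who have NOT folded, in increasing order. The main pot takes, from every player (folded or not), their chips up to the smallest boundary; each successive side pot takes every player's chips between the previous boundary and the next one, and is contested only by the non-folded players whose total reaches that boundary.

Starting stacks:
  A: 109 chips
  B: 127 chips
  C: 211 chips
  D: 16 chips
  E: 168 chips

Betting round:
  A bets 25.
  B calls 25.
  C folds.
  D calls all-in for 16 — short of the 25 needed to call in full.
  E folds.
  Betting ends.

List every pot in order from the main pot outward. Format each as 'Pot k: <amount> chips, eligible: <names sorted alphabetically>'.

Contributions: A=25, B=25, D=16
Folded: C, E
Pot levels (distinct totals of non-folded players): 16, 25
Layer 1-16: 16 each from A, B, D = 16*3 = 48 chips; eligible A, B, D
Layer 17-25: 9 each from A, B = 9*2 = 18 chips; eligible A, B

Pot 1: 48 chips, eligible: A, B, D
Pot 2: 18 chips, eligible: A, B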